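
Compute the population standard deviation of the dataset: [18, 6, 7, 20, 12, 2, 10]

6.017

Step 1: Compute the mean: 10.7143
Step 2: Sum of squared deviations from the mean: 253.4286
Step 3: Population variance = 253.4286 / 7 = 36.2041
Step 4: Standard deviation = sqrt(36.2041) = 6.017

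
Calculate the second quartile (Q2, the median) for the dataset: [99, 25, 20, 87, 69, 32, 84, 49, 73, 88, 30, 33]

59

Step 1: Sort the data: [20, 25, 30, 32, 33, 49, 69, 73, 84, 87, 88, 99]
Step 2: n = 12
Step 3: Q2 is the median. Since n is even, it is the average of the values at positions 6 and 7:
  Q2 = (49 + 69) / 2 = 59
Step 4: Q2 = 59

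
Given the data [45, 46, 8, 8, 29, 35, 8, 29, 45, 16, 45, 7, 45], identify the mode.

45

Step 1: Count the frequency of each value:
  7: appears 1 time(s)
  8: appears 3 time(s)
  16: appears 1 time(s)
  29: appears 2 time(s)
  35: appears 1 time(s)
  45: appears 4 time(s)
  46: appears 1 time(s)
Step 2: The value 45 appears most frequently (4 times).
Step 3: Mode = 45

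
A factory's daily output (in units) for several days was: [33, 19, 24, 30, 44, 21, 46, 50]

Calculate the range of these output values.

31

Step 1: Identify the maximum value: max = 50
Step 2: Identify the minimum value: min = 19
Step 3: Range = max - min = 50 - 19 = 31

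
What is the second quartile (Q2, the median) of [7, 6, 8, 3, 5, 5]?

5.5

Step 1: Sort the data: [3, 5, 5, 6, 7, 8]
Step 2: n = 6
Step 3: Q2 is the median. Since n is even, it is the average of the values at positions 3 and 4:
  Q2 = (5 + 6) / 2 = 5.5
Step 4: Q2 = 5.5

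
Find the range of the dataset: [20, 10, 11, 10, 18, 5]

15

Step 1: Identify the maximum value: max = 20
Step 2: Identify the minimum value: min = 5
Step 3: Range = max - min = 20 - 5 = 15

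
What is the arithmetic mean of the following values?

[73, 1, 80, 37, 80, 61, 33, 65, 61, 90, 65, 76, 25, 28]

55.3571

Step 1: Sum all values: 73 + 1 + 80 + 37 + 80 + 61 + 33 + 65 + 61 + 90 + 65 + 76 + 25 + 28 = 775
Step 2: Count the number of values: n = 14
Step 3: Mean = sum / n = 775 / 14 = 55.3571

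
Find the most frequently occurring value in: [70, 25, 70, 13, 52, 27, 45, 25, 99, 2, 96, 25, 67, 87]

25

Step 1: Count the frequency of each value:
  2: appears 1 time(s)
  13: appears 1 time(s)
  25: appears 3 time(s)
  27: appears 1 time(s)
  45: appears 1 time(s)
  52: appears 1 time(s)
  67: appears 1 time(s)
  70: appears 2 time(s)
  87: appears 1 time(s)
  96: appears 1 time(s)
  99: appears 1 time(s)
Step 2: The value 25 appears most frequently (3 times).
Step 3: Mode = 25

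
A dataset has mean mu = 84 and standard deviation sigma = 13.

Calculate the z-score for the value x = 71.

-1

Step 1: Recall the z-score formula: z = (x - mu) / sigma
Step 2: Substitute values: z = (71 - 84) / 13
Step 3: z = -13 / 13 = -1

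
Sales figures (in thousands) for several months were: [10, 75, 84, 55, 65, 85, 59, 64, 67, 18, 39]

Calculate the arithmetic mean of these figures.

56.4545

Step 1: Sum all values: 10 + 75 + 84 + 55 + 65 + 85 + 59 + 64 + 67 + 18 + 39 = 621
Step 2: Count the number of values: n = 11
Step 3: Mean = sum / n = 621 / 11 = 56.4545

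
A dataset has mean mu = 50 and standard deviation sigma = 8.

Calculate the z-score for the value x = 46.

-0.5

Step 1: Recall the z-score formula: z = (x - mu) / sigma
Step 2: Substitute values: z = (46 - 50) / 8
Step 3: z = -4 / 8 = -0.5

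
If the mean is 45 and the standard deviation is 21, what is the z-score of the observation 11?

-1.619

Step 1: Recall the z-score formula: z = (x - mu) / sigma
Step 2: Substitute values: z = (11 - 45) / 21
Step 3: z = -34 / 21 = -1.619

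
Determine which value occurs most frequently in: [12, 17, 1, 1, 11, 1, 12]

1

Step 1: Count the frequency of each value:
  1: appears 3 time(s)
  11: appears 1 time(s)
  12: appears 2 time(s)
  17: appears 1 time(s)
Step 2: The value 1 appears most frequently (3 times).
Step 3: Mode = 1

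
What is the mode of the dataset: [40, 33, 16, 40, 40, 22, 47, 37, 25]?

40

Step 1: Count the frequency of each value:
  16: appears 1 time(s)
  22: appears 1 time(s)
  25: appears 1 time(s)
  33: appears 1 time(s)
  37: appears 1 time(s)
  40: appears 3 time(s)
  47: appears 1 time(s)
Step 2: The value 40 appears most frequently (3 times).
Step 3: Mode = 40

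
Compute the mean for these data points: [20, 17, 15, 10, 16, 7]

14.1667

Step 1: Sum all values: 20 + 17 + 15 + 10 + 16 + 7 = 85
Step 2: Count the number of values: n = 6
Step 3: Mean = sum / n = 85 / 6 = 14.1667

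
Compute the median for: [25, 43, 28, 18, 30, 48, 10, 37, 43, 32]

31

Step 1: Sort the data in ascending order: [10, 18, 25, 28, 30, 32, 37, 43, 43, 48]
Step 2: The number of values is n = 10.
Step 3: Since n is even, the median is the average of positions 5 and 6:
  Median = (30 + 32) / 2 = 31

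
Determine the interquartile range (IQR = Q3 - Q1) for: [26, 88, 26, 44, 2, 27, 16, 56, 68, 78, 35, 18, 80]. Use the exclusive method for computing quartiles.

51

Step 1: Sort the data: [2, 16, 18, 26, 26, 27, 35, 44, 56, 68, 78, 80, 88]
Step 2: n = 13
Step 3: Using the exclusive quartile method:
  Q1 = 22
  Q2 (median) = 35
  Q3 = 73
  IQR = Q3 - Q1 = 73 - 22 = 51
Step 4: IQR = 51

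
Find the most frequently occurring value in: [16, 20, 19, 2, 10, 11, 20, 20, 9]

20

Step 1: Count the frequency of each value:
  2: appears 1 time(s)
  9: appears 1 time(s)
  10: appears 1 time(s)
  11: appears 1 time(s)
  16: appears 1 time(s)
  19: appears 1 time(s)
  20: appears 3 time(s)
Step 2: The value 20 appears most frequently (3 times).
Step 3: Mode = 20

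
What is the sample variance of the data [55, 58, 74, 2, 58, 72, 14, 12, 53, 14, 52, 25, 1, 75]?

762.7088

Step 1: Compute the mean: (55 + 58 + 74 + 2 + 58 + 72 + 14 + 12 + 53 + 14 + 52 + 25 + 1 + 75) / 14 = 40.3571
Step 2: Compute squared deviations from the mean:
  (55 - 40.3571)^2 = 214.4133
  (58 - 40.3571)^2 = 311.2704
  (74 - 40.3571)^2 = 1131.8418
  (2 - 40.3571)^2 = 1471.2704
  (58 - 40.3571)^2 = 311.2704
  (72 - 40.3571)^2 = 1001.2704
  (14 - 40.3571)^2 = 694.699
  (12 - 40.3571)^2 = 804.1276
  (53 - 40.3571)^2 = 159.8418
  (14 - 40.3571)^2 = 694.699
  (52 - 40.3571)^2 = 135.5561
  (25 - 40.3571)^2 = 235.8418
  (1 - 40.3571)^2 = 1548.9847
  (75 - 40.3571)^2 = 1200.1276
Step 3: Sum of squared deviations = 9915.2143
Step 4: Sample variance = 9915.2143 / 13 = 762.7088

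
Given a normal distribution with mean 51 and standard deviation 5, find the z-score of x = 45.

-1.2

Step 1: Recall the z-score formula: z = (x - mu) / sigma
Step 2: Substitute values: z = (45 - 51) / 5
Step 3: z = -6 / 5 = -1.2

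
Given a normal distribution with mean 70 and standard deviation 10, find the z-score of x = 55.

-1.5

Step 1: Recall the z-score formula: z = (x - mu) / sigma
Step 2: Substitute values: z = (55 - 70) / 10
Step 3: z = -15 / 10 = -1.5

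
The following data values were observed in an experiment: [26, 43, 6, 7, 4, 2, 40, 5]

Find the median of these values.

6.5

Step 1: Sort the data in ascending order: [2, 4, 5, 6, 7, 26, 40, 43]
Step 2: The number of values is n = 8.
Step 3: Since n is even, the median is the average of positions 4 and 5:
  Median = (6 + 7) / 2 = 6.5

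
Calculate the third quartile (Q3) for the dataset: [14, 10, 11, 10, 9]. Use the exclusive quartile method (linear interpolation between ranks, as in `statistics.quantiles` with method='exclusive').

12.5

Step 1: Sort the data: [9, 10, 10, 11, 14]
Step 2: n = 5
Step 3: Using the exclusive quartile method:
  Q1 = 9.5
  Q2 (median) = 10
  Q3 = 12.5
  IQR = Q3 - Q1 = 12.5 - 9.5 = 3
Step 4: Q3 = 12.5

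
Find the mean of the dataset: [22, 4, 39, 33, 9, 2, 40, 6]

19.375

Step 1: Sum all values: 22 + 4 + 39 + 33 + 9 + 2 + 40 + 6 = 155
Step 2: Count the number of values: n = 8
Step 3: Mean = sum / n = 155 / 8 = 19.375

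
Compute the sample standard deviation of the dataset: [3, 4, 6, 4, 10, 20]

6.4627

Step 1: Compute the mean: 7.8333
Step 2: Sum of squared deviations from the mean: 208.8333
Step 3: Sample variance = 208.8333 / 5 = 41.7667
Step 4: Standard deviation = sqrt(41.7667) = 6.4627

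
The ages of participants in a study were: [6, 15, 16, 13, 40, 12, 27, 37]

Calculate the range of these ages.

34

Step 1: Identify the maximum value: max = 40
Step 2: Identify the minimum value: min = 6
Step 3: Range = max - min = 40 - 6 = 34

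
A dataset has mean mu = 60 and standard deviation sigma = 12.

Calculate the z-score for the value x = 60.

0

Step 1: Recall the z-score formula: z = (x - mu) / sigma
Step 2: Substitute values: z = (60 - 60) / 12
Step 3: z = 0 / 12 = 0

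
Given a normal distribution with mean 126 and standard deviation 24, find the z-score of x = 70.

-2.3333

Step 1: Recall the z-score formula: z = (x - mu) / sigma
Step 2: Substitute values: z = (70 - 126) / 24
Step 3: z = -56 / 24 = -2.3333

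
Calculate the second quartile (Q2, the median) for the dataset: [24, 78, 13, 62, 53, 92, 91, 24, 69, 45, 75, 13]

57.5

Step 1: Sort the data: [13, 13, 24, 24, 45, 53, 62, 69, 75, 78, 91, 92]
Step 2: n = 12
Step 3: Q2 is the median. Since n is even, it is the average of the values at positions 6 and 7:
  Q2 = (53 + 62) / 2 = 57.5
Step 4: Q2 = 57.5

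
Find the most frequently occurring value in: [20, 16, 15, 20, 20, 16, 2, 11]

20

Step 1: Count the frequency of each value:
  2: appears 1 time(s)
  11: appears 1 time(s)
  15: appears 1 time(s)
  16: appears 2 time(s)
  20: appears 3 time(s)
Step 2: The value 20 appears most frequently (3 times).
Step 3: Mode = 20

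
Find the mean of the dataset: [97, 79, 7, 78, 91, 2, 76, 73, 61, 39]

60.3

Step 1: Sum all values: 97 + 79 + 7 + 78 + 91 + 2 + 76 + 73 + 61 + 39 = 603
Step 2: Count the number of values: n = 10
Step 3: Mean = sum / n = 603 / 10 = 60.3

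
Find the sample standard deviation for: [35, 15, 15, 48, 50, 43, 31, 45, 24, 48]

13.5908

Step 1: Compute the mean: 35.4
Step 2: Sum of squared deviations from the mean: 1662.4
Step 3: Sample variance = 1662.4 / 9 = 184.7111
Step 4: Standard deviation = sqrt(184.7111) = 13.5908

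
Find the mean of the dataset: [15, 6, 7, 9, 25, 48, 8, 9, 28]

17.2222

Step 1: Sum all values: 15 + 6 + 7 + 9 + 25 + 48 + 8 + 9 + 28 = 155
Step 2: Count the number of values: n = 9
Step 3: Mean = sum / n = 155 / 9 = 17.2222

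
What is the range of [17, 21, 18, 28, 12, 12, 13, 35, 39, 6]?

33

Step 1: Identify the maximum value: max = 39
Step 2: Identify the minimum value: min = 6
Step 3: Range = max - min = 39 - 6 = 33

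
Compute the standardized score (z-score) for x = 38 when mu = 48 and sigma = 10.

-1

Step 1: Recall the z-score formula: z = (x - mu) / sigma
Step 2: Substitute values: z = (38 - 48) / 10
Step 3: z = -10 / 10 = -1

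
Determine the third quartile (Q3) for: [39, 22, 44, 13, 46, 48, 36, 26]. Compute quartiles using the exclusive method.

45.5

Step 1: Sort the data: [13, 22, 26, 36, 39, 44, 46, 48]
Step 2: n = 8
Step 3: Using the exclusive quartile method:
  Q1 = 23
  Q2 (median) = 37.5
  Q3 = 45.5
  IQR = Q3 - Q1 = 45.5 - 23 = 22.5
Step 4: Q3 = 45.5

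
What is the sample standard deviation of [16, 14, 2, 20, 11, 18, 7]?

6.3733

Step 1: Compute the mean: 12.5714
Step 2: Sum of squared deviations from the mean: 243.7143
Step 3: Sample variance = 243.7143 / 6 = 40.619
Step 4: Standard deviation = sqrt(40.619) = 6.3733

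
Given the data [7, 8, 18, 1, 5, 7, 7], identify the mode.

7

Step 1: Count the frequency of each value:
  1: appears 1 time(s)
  5: appears 1 time(s)
  7: appears 3 time(s)
  8: appears 1 time(s)
  18: appears 1 time(s)
Step 2: The value 7 appears most frequently (3 times).
Step 3: Mode = 7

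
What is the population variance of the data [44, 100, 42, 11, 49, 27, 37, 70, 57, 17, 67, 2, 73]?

711.9763

Step 1: Compute the mean: (44 + 100 + 42 + 11 + 49 + 27 + 37 + 70 + 57 + 17 + 67 + 2 + 73) / 13 = 45.8462
Step 2: Compute squared deviations from the mean:
  (44 - 45.8462)^2 = 3.4083
  (100 - 45.8462)^2 = 2932.6391
  (42 - 45.8462)^2 = 14.7929
  (11 - 45.8462)^2 = 1214.2544
  (49 - 45.8462)^2 = 9.9467
  (27 - 45.8462)^2 = 355.1775
  (37 - 45.8462)^2 = 78.2544
  (70 - 45.8462)^2 = 583.4083
  (57 - 45.8462)^2 = 124.4083
  (17 - 45.8462)^2 = 832.1006
  (67 - 45.8462)^2 = 447.4852
  (2 - 45.8462)^2 = 1922.4852
  (73 - 45.8462)^2 = 737.3314
Step 3: Sum of squared deviations = 9255.6923
Step 4: Population variance = 9255.6923 / 13 = 711.9763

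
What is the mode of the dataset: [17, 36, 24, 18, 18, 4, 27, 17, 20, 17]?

17

Step 1: Count the frequency of each value:
  4: appears 1 time(s)
  17: appears 3 time(s)
  18: appears 2 time(s)
  20: appears 1 time(s)
  24: appears 1 time(s)
  27: appears 1 time(s)
  36: appears 1 time(s)
Step 2: The value 17 appears most frequently (3 times).
Step 3: Mode = 17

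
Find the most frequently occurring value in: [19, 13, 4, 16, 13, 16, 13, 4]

13

Step 1: Count the frequency of each value:
  4: appears 2 time(s)
  13: appears 3 time(s)
  16: appears 2 time(s)
  19: appears 1 time(s)
Step 2: The value 13 appears most frequently (3 times).
Step 3: Mode = 13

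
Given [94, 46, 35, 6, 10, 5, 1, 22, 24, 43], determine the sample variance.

785.3778

Step 1: Compute the mean: (94 + 46 + 35 + 6 + 10 + 5 + 1 + 22 + 24 + 43) / 10 = 28.6
Step 2: Compute squared deviations from the mean:
  (94 - 28.6)^2 = 4277.16
  (46 - 28.6)^2 = 302.76
  (35 - 28.6)^2 = 40.96
  (6 - 28.6)^2 = 510.76
  (10 - 28.6)^2 = 345.96
  (5 - 28.6)^2 = 556.96
  (1 - 28.6)^2 = 761.76
  (22 - 28.6)^2 = 43.56
  (24 - 28.6)^2 = 21.16
  (43 - 28.6)^2 = 207.36
Step 3: Sum of squared deviations = 7068.4
Step 4: Sample variance = 7068.4 / 9 = 785.3778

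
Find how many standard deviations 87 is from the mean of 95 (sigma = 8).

-1

Step 1: Recall the z-score formula: z = (x - mu) / sigma
Step 2: Substitute values: z = (87 - 95) / 8
Step 3: z = -8 / 8 = -1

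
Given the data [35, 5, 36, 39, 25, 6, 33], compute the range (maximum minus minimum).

34

Step 1: Identify the maximum value: max = 39
Step 2: Identify the minimum value: min = 5
Step 3: Range = max - min = 39 - 5 = 34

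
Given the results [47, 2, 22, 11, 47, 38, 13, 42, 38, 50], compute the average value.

31

Step 1: Sum all values: 47 + 2 + 22 + 11 + 47 + 38 + 13 + 42 + 38 + 50 = 310
Step 2: Count the number of values: n = 10
Step 3: Mean = sum / n = 310 / 10 = 31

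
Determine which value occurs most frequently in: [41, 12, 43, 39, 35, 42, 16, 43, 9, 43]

43

Step 1: Count the frequency of each value:
  9: appears 1 time(s)
  12: appears 1 time(s)
  16: appears 1 time(s)
  35: appears 1 time(s)
  39: appears 1 time(s)
  41: appears 1 time(s)
  42: appears 1 time(s)
  43: appears 3 time(s)
Step 2: The value 43 appears most frequently (3 times).
Step 3: Mode = 43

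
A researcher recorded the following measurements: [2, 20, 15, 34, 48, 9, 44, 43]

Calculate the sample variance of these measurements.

310.9821

Step 1: Compute the mean: (2 + 20 + 15 + 34 + 48 + 9 + 44 + 43) / 8 = 26.875
Step 2: Compute squared deviations from the mean:
  (2 - 26.875)^2 = 618.7656
  (20 - 26.875)^2 = 47.2656
  (15 - 26.875)^2 = 141.0156
  (34 - 26.875)^2 = 50.7656
  (48 - 26.875)^2 = 446.2656
  (9 - 26.875)^2 = 319.5156
  (44 - 26.875)^2 = 293.2656
  (43 - 26.875)^2 = 260.0156
Step 3: Sum of squared deviations = 2176.875
Step 4: Sample variance = 2176.875 / 7 = 310.9821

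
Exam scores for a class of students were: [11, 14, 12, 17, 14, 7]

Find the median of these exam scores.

13

Step 1: Sort the data in ascending order: [7, 11, 12, 14, 14, 17]
Step 2: The number of values is n = 6.
Step 3: Since n is even, the median is the average of positions 3 and 4:
  Median = (12 + 14) / 2 = 13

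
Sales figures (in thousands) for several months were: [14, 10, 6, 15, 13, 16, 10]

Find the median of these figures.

13

Step 1: Sort the data in ascending order: [6, 10, 10, 13, 14, 15, 16]
Step 2: The number of values is n = 7.
Step 3: Since n is odd, the median is the middle value at position 4: 13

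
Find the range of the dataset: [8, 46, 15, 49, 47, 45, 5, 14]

44

Step 1: Identify the maximum value: max = 49
Step 2: Identify the minimum value: min = 5
Step 3: Range = max - min = 49 - 5 = 44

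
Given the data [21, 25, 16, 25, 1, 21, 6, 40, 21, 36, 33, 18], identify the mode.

21

Step 1: Count the frequency of each value:
  1: appears 1 time(s)
  6: appears 1 time(s)
  16: appears 1 time(s)
  18: appears 1 time(s)
  21: appears 3 time(s)
  25: appears 2 time(s)
  33: appears 1 time(s)
  36: appears 1 time(s)
  40: appears 1 time(s)
Step 2: The value 21 appears most frequently (3 times).
Step 3: Mode = 21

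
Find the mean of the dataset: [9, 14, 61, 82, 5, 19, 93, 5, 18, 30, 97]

39.3636

Step 1: Sum all values: 9 + 14 + 61 + 82 + 5 + 19 + 93 + 5 + 18 + 30 + 97 = 433
Step 2: Count the number of values: n = 11
Step 3: Mean = sum / n = 433 / 11 = 39.3636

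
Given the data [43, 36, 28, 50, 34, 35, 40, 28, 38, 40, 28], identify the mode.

28

Step 1: Count the frequency of each value:
  28: appears 3 time(s)
  34: appears 1 time(s)
  35: appears 1 time(s)
  36: appears 1 time(s)
  38: appears 1 time(s)
  40: appears 2 time(s)
  43: appears 1 time(s)
  50: appears 1 time(s)
Step 2: The value 28 appears most frequently (3 times).
Step 3: Mode = 28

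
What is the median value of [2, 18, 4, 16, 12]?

12

Step 1: Sort the data in ascending order: [2, 4, 12, 16, 18]
Step 2: The number of values is n = 5.
Step 3: Since n is odd, the median is the middle value at position 3: 12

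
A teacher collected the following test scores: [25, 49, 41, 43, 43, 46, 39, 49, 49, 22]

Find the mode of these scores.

49

Step 1: Count the frequency of each value:
  22: appears 1 time(s)
  25: appears 1 time(s)
  39: appears 1 time(s)
  41: appears 1 time(s)
  43: appears 2 time(s)
  46: appears 1 time(s)
  49: appears 3 time(s)
Step 2: The value 49 appears most frequently (3 times).
Step 3: Mode = 49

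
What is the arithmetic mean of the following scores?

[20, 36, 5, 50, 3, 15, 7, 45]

22.625

Step 1: Sum all values: 20 + 36 + 5 + 50 + 3 + 15 + 7 + 45 = 181
Step 2: Count the number of values: n = 8
Step 3: Mean = sum / n = 181 / 8 = 22.625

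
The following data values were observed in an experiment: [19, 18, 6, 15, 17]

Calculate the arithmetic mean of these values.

15

Step 1: Sum all values: 19 + 18 + 6 + 15 + 17 = 75
Step 2: Count the number of values: n = 5
Step 3: Mean = sum / n = 75 / 5 = 15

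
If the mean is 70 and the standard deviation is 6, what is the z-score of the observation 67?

-0.5

Step 1: Recall the z-score formula: z = (x - mu) / sigma
Step 2: Substitute values: z = (67 - 70) / 6
Step 3: z = -3 / 6 = -0.5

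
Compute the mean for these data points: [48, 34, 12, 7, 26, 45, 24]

28

Step 1: Sum all values: 48 + 34 + 12 + 7 + 26 + 45 + 24 = 196
Step 2: Count the number of values: n = 7
Step 3: Mean = sum / n = 196 / 7 = 28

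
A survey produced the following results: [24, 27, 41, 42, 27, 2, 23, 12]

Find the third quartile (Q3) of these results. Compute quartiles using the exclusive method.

37.5

Step 1: Sort the data: [2, 12, 23, 24, 27, 27, 41, 42]
Step 2: n = 8
Step 3: Using the exclusive quartile method:
  Q1 = 14.75
  Q2 (median) = 25.5
  Q3 = 37.5
  IQR = Q3 - Q1 = 37.5 - 14.75 = 22.75
Step 4: Q3 = 37.5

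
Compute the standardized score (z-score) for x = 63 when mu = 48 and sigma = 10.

1.5

Step 1: Recall the z-score formula: z = (x - mu) / sigma
Step 2: Substitute values: z = (63 - 48) / 10
Step 3: z = 15 / 10 = 1.5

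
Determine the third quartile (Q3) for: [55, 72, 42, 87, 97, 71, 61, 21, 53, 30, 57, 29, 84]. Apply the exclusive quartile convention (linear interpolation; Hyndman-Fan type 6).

78

Step 1: Sort the data: [21, 29, 30, 42, 53, 55, 57, 61, 71, 72, 84, 87, 97]
Step 2: n = 13
Step 3: Using the exclusive quartile method:
  Q1 = 36
  Q2 (median) = 57
  Q3 = 78
  IQR = Q3 - Q1 = 78 - 36 = 42
Step 4: Q3 = 78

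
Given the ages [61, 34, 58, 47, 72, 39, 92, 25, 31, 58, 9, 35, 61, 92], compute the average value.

51

Step 1: Sum all values: 61 + 34 + 58 + 47 + 72 + 39 + 92 + 25 + 31 + 58 + 9 + 35 + 61 + 92 = 714
Step 2: Count the number of values: n = 14
Step 3: Mean = sum / n = 714 / 14 = 51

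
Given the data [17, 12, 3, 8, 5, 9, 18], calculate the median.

9

Step 1: Sort the data in ascending order: [3, 5, 8, 9, 12, 17, 18]
Step 2: The number of values is n = 7.
Step 3: Since n is odd, the median is the middle value at position 4: 9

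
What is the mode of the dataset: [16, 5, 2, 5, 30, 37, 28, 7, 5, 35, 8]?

5

Step 1: Count the frequency of each value:
  2: appears 1 time(s)
  5: appears 3 time(s)
  7: appears 1 time(s)
  8: appears 1 time(s)
  16: appears 1 time(s)
  28: appears 1 time(s)
  30: appears 1 time(s)
  35: appears 1 time(s)
  37: appears 1 time(s)
Step 2: The value 5 appears most frequently (3 times).
Step 3: Mode = 5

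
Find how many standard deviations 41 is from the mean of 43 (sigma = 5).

-0.4

Step 1: Recall the z-score formula: z = (x - mu) / sigma
Step 2: Substitute values: z = (41 - 43) / 5
Step 3: z = -2 / 5 = -0.4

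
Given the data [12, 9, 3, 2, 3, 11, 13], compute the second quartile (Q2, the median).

9

Step 1: Sort the data: [2, 3, 3, 9, 11, 12, 13]
Step 2: n = 7
Step 3: Q2 is the median. Since n is odd, it is the middle value at position 4: 9
Step 4: Q2 = 9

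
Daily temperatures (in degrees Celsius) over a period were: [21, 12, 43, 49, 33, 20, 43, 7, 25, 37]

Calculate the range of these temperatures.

42

Step 1: Identify the maximum value: max = 49
Step 2: Identify the minimum value: min = 7
Step 3: Range = max - min = 49 - 7 = 42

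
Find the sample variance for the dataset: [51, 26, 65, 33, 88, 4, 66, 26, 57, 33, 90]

741

Step 1: Compute the mean: (51 + 26 + 65 + 33 + 88 + 4 + 66 + 26 + 57 + 33 + 90) / 11 = 49
Step 2: Compute squared deviations from the mean:
  (51 - 49)^2 = 4
  (26 - 49)^2 = 529
  (65 - 49)^2 = 256
  (33 - 49)^2 = 256
  (88 - 49)^2 = 1521
  (4 - 49)^2 = 2025
  (66 - 49)^2 = 289
  (26 - 49)^2 = 529
  (57 - 49)^2 = 64
  (33 - 49)^2 = 256
  (90 - 49)^2 = 1681
Step 3: Sum of squared deviations = 7410
Step 4: Sample variance = 7410 / 10 = 741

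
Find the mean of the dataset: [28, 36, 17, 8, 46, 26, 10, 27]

24.75

Step 1: Sum all values: 28 + 36 + 17 + 8 + 46 + 26 + 10 + 27 = 198
Step 2: Count the number of values: n = 8
Step 3: Mean = sum / n = 198 / 8 = 24.75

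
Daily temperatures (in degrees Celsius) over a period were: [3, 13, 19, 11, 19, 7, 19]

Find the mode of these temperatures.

19

Step 1: Count the frequency of each value:
  3: appears 1 time(s)
  7: appears 1 time(s)
  11: appears 1 time(s)
  13: appears 1 time(s)
  19: appears 3 time(s)
Step 2: The value 19 appears most frequently (3 times).
Step 3: Mode = 19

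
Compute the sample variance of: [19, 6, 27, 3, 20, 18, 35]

123.9048

Step 1: Compute the mean: (19 + 6 + 27 + 3 + 20 + 18 + 35) / 7 = 18.2857
Step 2: Compute squared deviations from the mean:
  (19 - 18.2857)^2 = 0.5102
  (6 - 18.2857)^2 = 150.9388
  (27 - 18.2857)^2 = 75.9388
  (3 - 18.2857)^2 = 233.6531
  (20 - 18.2857)^2 = 2.9388
  (18 - 18.2857)^2 = 0.0816
  (35 - 18.2857)^2 = 279.3673
Step 3: Sum of squared deviations = 743.4286
Step 4: Sample variance = 743.4286 / 6 = 123.9048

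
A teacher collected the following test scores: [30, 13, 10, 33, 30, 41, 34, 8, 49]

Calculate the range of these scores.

41

Step 1: Identify the maximum value: max = 49
Step 2: Identify the minimum value: min = 8
Step 3: Range = max - min = 49 - 8 = 41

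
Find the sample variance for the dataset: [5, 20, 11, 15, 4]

45.5

Step 1: Compute the mean: (5 + 20 + 11 + 15 + 4) / 5 = 11
Step 2: Compute squared deviations from the mean:
  (5 - 11)^2 = 36
  (20 - 11)^2 = 81
  (11 - 11)^2 = 0
  (15 - 11)^2 = 16
  (4 - 11)^2 = 49
Step 3: Sum of squared deviations = 182
Step 4: Sample variance = 182 / 4 = 45.5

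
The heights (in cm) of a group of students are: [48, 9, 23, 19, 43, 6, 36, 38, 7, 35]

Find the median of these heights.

29

Step 1: Sort the data in ascending order: [6, 7, 9, 19, 23, 35, 36, 38, 43, 48]
Step 2: The number of values is n = 10.
Step 3: Since n is even, the median is the average of positions 5 and 6:
  Median = (23 + 35) / 2 = 29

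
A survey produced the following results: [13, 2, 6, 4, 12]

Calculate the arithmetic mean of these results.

7.4

Step 1: Sum all values: 13 + 2 + 6 + 4 + 12 = 37
Step 2: Count the number of values: n = 5
Step 3: Mean = sum / n = 37 / 5 = 7.4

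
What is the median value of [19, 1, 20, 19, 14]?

19

Step 1: Sort the data in ascending order: [1, 14, 19, 19, 20]
Step 2: The number of values is n = 5.
Step 3: Since n is odd, the median is the middle value at position 3: 19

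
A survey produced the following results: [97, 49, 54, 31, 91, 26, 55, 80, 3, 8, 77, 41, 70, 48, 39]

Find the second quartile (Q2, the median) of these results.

49

Step 1: Sort the data: [3, 8, 26, 31, 39, 41, 48, 49, 54, 55, 70, 77, 80, 91, 97]
Step 2: n = 15
Step 3: Q2 is the median. Since n is odd, it is the middle value at position 8: 49
Step 4: Q2 = 49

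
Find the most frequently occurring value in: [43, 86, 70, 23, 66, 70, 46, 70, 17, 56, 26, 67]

70

Step 1: Count the frequency of each value:
  17: appears 1 time(s)
  23: appears 1 time(s)
  26: appears 1 time(s)
  43: appears 1 time(s)
  46: appears 1 time(s)
  56: appears 1 time(s)
  66: appears 1 time(s)
  67: appears 1 time(s)
  70: appears 3 time(s)
  86: appears 1 time(s)
Step 2: The value 70 appears most frequently (3 times).
Step 3: Mode = 70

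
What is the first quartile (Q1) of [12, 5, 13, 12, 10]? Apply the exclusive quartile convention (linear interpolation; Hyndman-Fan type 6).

7.5

Step 1: Sort the data: [5, 10, 12, 12, 13]
Step 2: n = 5
Step 3: Using the exclusive quartile method:
  Q1 = 7.5
  Q2 (median) = 12
  Q3 = 12.5
  IQR = Q3 - Q1 = 12.5 - 7.5 = 5
Step 4: Q1 = 7.5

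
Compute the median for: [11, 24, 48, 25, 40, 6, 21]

24

Step 1: Sort the data in ascending order: [6, 11, 21, 24, 25, 40, 48]
Step 2: The number of values is n = 7.
Step 3: Since n is odd, the median is the middle value at position 4: 24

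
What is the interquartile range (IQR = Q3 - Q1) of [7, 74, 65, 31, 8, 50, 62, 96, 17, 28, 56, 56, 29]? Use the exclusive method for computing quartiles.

41

Step 1: Sort the data: [7, 8, 17, 28, 29, 31, 50, 56, 56, 62, 65, 74, 96]
Step 2: n = 13
Step 3: Using the exclusive quartile method:
  Q1 = 22.5
  Q2 (median) = 50
  Q3 = 63.5
  IQR = Q3 - Q1 = 63.5 - 22.5 = 41
Step 4: IQR = 41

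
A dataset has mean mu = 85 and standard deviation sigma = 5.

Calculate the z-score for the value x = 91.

1.2

Step 1: Recall the z-score formula: z = (x - mu) / sigma
Step 2: Substitute values: z = (91 - 85) / 5
Step 3: z = 6 / 5 = 1.2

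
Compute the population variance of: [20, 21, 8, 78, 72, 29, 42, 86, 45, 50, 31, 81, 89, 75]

715.352

Step 1: Compute the mean: (20 + 21 + 8 + 78 + 72 + 29 + 42 + 86 + 45 + 50 + 31 + 81 + 89 + 75) / 14 = 51.9286
Step 2: Compute squared deviations from the mean:
  (20 - 51.9286)^2 = 1019.4337
  (21 - 51.9286)^2 = 956.5765
  (8 - 51.9286)^2 = 1929.7194
  (78 - 51.9286)^2 = 679.7194
  (72 - 51.9286)^2 = 402.8622
  (29 - 51.9286)^2 = 525.7194
  (42 - 51.9286)^2 = 98.5765
  (86 - 51.9286)^2 = 1160.8622
  (45 - 51.9286)^2 = 48.0051
  (50 - 51.9286)^2 = 3.7194
  (31 - 51.9286)^2 = 438.0051
  (81 - 51.9286)^2 = 845.148
  (89 - 51.9286)^2 = 1374.2908
  (75 - 51.9286)^2 = 532.2908
Step 3: Sum of squared deviations = 10014.9286
Step 4: Population variance = 10014.9286 / 14 = 715.352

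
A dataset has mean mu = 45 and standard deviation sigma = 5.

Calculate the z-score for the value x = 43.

-0.4

Step 1: Recall the z-score formula: z = (x - mu) / sigma
Step 2: Substitute values: z = (43 - 45) / 5
Step 3: z = -2 / 5 = -0.4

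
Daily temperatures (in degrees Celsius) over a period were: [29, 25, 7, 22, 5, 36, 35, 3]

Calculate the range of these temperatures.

33

Step 1: Identify the maximum value: max = 36
Step 2: Identify the minimum value: min = 3
Step 3: Range = max - min = 36 - 3 = 33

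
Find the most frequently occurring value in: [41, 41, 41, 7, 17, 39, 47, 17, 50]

41

Step 1: Count the frequency of each value:
  7: appears 1 time(s)
  17: appears 2 time(s)
  39: appears 1 time(s)
  41: appears 3 time(s)
  47: appears 1 time(s)
  50: appears 1 time(s)
Step 2: The value 41 appears most frequently (3 times).
Step 3: Mode = 41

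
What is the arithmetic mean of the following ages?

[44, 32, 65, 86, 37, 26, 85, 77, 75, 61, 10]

54.3636

Step 1: Sum all values: 44 + 32 + 65 + 86 + 37 + 26 + 85 + 77 + 75 + 61 + 10 = 598
Step 2: Count the number of values: n = 11
Step 3: Mean = sum / n = 598 / 11 = 54.3636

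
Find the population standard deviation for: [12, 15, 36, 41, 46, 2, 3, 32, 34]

15.7347

Step 1: Compute the mean: 24.5556
Step 2: Sum of squared deviations from the mean: 2228.2222
Step 3: Population variance = 2228.2222 / 9 = 247.5802
Step 4: Standard deviation = sqrt(247.5802) = 15.7347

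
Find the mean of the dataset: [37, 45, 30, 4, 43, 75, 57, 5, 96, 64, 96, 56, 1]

46.8462

Step 1: Sum all values: 37 + 45 + 30 + 4 + 43 + 75 + 57 + 5 + 96 + 64 + 96 + 56 + 1 = 609
Step 2: Count the number of values: n = 13
Step 3: Mean = sum / n = 609 / 13 = 46.8462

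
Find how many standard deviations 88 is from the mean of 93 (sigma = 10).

-0.5

Step 1: Recall the z-score formula: z = (x - mu) / sigma
Step 2: Substitute values: z = (88 - 93) / 10
Step 3: z = -5 / 10 = -0.5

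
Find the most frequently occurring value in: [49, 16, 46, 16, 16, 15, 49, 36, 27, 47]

16

Step 1: Count the frequency of each value:
  15: appears 1 time(s)
  16: appears 3 time(s)
  27: appears 1 time(s)
  36: appears 1 time(s)
  46: appears 1 time(s)
  47: appears 1 time(s)
  49: appears 2 time(s)
Step 2: The value 16 appears most frequently (3 times).
Step 3: Mode = 16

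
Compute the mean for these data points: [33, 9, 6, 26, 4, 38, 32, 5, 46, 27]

22.6

Step 1: Sum all values: 33 + 9 + 6 + 26 + 4 + 38 + 32 + 5 + 46 + 27 = 226
Step 2: Count the number of values: n = 10
Step 3: Mean = sum / n = 226 / 10 = 22.6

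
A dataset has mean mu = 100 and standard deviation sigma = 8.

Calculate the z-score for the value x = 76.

-3

Step 1: Recall the z-score formula: z = (x - mu) / sigma
Step 2: Substitute values: z = (76 - 100) / 8
Step 3: z = -24 / 8 = -3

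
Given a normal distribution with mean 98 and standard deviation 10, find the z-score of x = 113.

1.5

Step 1: Recall the z-score formula: z = (x - mu) / sigma
Step 2: Substitute values: z = (113 - 98) / 10
Step 3: z = 15 / 10 = 1.5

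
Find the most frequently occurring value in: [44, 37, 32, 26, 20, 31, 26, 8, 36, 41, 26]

26

Step 1: Count the frequency of each value:
  8: appears 1 time(s)
  20: appears 1 time(s)
  26: appears 3 time(s)
  31: appears 1 time(s)
  32: appears 1 time(s)
  36: appears 1 time(s)
  37: appears 1 time(s)
  41: appears 1 time(s)
  44: appears 1 time(s)
Step 2: The value 26 appears most frequently (3 times).
Step 3: Mode = 26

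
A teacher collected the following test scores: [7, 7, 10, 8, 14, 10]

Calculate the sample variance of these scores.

7.0667

Step 1: Compute the mean: (7 + 7 + 10 + 8 + 14 + 10) / 6 = 9.3333
Step 2: Compute squared deviations from the mean:
  (7 - 9.3333)^2 = 5.4444
  (7 - 9.3333)^2 = 5.4444
  (10 - 9.3333)^2 = 0.4444
  (8 - 9.3333)^2 = 1.7778
  (14 - 9.3333)^2 = 21.7778
  (10 - 9.3333)^2 = 0.4444
Step 3: Sum of squared deviations = 35.3333
Step 4: Sample variance = 35.3333 / 5 = 7.0667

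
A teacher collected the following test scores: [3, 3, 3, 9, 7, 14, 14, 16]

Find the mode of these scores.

3

Step 1: Count the frequency of each value:
  3: appears 3 time(s)
  7: appears 1 time(s)
  9: appears 1 time(s)
  14: appears 2 time(s)
  16: appears 1 time(s)
Step 2: The value 3 appears most frequently (3 times).
Step 3: Mode = 3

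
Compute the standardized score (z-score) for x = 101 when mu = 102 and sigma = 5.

-0.2

Step 1: Recall the z-score formula: z = (x - mu) / sigma
Step 2: Substitute values: z = (101 - 102) / 5
Step 3: z = -1 / 5 = -0.2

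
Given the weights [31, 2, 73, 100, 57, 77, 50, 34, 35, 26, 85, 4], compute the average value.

47.8333

Step 1: Sum all values: 31 + 2 + 73 + 100 + 57 + 77 + 50 + 34 + 35 + 26 + 85 + 4 = 574
Step 2: Count the number of values: n = 12
Step 3: Mean = sum / n = 574 / 12 = 47.8333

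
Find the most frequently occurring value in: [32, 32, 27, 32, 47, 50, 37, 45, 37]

32

Step 1: Count the frequency of each value:
  27: appears 1 time(s)
  32: appears 3 time(s)
  37: appears 2 time(s)
  45: appears 1 time(s)
  47: appears 1 time(s)
  50: appears 1 time(s)
Step 2: The value 32 appears most frequently (3 times).
Step 3: Mode = 32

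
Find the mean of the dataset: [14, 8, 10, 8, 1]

8.2

Step 1: Sum all values: 14 + 8 + 10 + 8 + 1 = 41
Step 2: Count the number of values: n = 5
Step 3: Mean = sum / n = 41 / 5 = 8.2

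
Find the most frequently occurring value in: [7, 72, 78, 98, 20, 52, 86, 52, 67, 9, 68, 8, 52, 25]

52

Step 1: Count the frequency of each value:
  7: appears 1 time(s)
  8: appears 1 time(s)
  9: appears 1 time(s)
  20: appears 1 time(s)
  25: appears 1 time(s)
  52: appears 3 time(s)
  67: appears 1 time(s)
  68: appears 1 time(s)
  72: appears 1 time(s)
  78: appears 1 time(s)
  86: appears 1 time(s)
  98: appears 1 time(s)
Step 2: The value 52 appears most frequently (3 times).
Step 3: Mode = 52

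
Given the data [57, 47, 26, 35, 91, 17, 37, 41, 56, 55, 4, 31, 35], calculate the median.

37

Step 1: Sort the data in ascending order: [4, 17, 26, 31, 35, 35, 37, 41, 47, 55, 56, 57, 91]
Step 2: The number of values is n = 13.
Step 3: Since n is odd, the median is the middle value at position 7: 37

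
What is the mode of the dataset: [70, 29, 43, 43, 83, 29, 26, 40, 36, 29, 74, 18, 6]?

29

Step 1: Count the frequency of each value:
  6: appears 1 time(s)
  18: appears 1 time(s)
  26: appears 1 time(s)
  29: appears 3 time(s)
  36: appears 1 time(s)
  40: appears 1 time(s)
  43: appears 2 time(s)
  70: appears 1 time(s)
  74: appears 1 time(s)
  83: appears 1 time(s)
Step 2: The value 29 appears most frequently (3 times).
Step 3: Mode = 29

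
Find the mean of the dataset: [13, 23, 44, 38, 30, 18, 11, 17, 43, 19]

25.6

Step 1: Sum all values: 13 + 23 + 44 + 38 + 30 + 18 + 11 + 17 + 43 + 19 = 256
Step 2: Count the number of values: n = 10
Step 3: Mean = sum / n = 256 / 10 = 25.6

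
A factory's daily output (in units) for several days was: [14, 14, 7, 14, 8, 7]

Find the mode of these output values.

14

Step 1: Count the frequency of each value:
  7: appears 2 time(s)
  8: appears 1 time(s)
  14: appears 3 time(s)
Step 2: The value 14 appears most frequently (3 times).
Step 3: Mode = 14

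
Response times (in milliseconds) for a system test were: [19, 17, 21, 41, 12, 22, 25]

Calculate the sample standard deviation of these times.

9.1626

Step 1: Compute the mean: 22.4286
Step 2: Sum of squared deviations from the mean: 503.7143
Step 3: Sample variance = 503.7143 / 6 = 83.9524
Step 4: Standard deviation = sqrt(83.9524) = 9.1626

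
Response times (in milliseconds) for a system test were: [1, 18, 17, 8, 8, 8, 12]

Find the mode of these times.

8

Step 1: Count the frequency of each value:
  1: appears 1 time(s)
  8: appears 3 time(s)
  12: appears 1 time(s)
  17: appears 1 time(s)
  18: appears 1 time(s)
Step 2: The value 8 appears most frequently (3 times).
Step 3: Mode = 8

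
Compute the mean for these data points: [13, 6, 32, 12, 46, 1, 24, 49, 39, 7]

22.9

Step 1: Sum all values: 13 + 6 + 32 + 12 + 46 + 1 + 24 + 49 + 39 + 7 = 229
Step 2: Count the number of values: n = 10
Step 3: Mean = sum / n = 229 / 10 = 22.9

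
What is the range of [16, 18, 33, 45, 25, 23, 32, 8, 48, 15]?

40

Step 1: Identify the maximum value: max = 48
Step 2: Identify the minimum value: min = 8
Step 3: Range = max - min = 48 - 8 = 40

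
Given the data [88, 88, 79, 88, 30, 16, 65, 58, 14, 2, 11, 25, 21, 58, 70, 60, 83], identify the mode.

88

Step 1: Count the frequency of each value:
  2: appears 1 time(s)
  11: appears 1 time(s)
  14: appears 1 time(s)
  16: appears 1 time(s)
  21: appears 1 time(s)
  25: appears 1 time(s)
  30: appears 1 time(s)
  58: appears 2 time(s)
  60: appears 1 time(s)
  65: appears 1 time(s)
  70: appears 1 time(s)
  79: appears 1 time(s)
  83: appears 1 time(s)
  88: appears 3 time(s)
Step 2: The value 88 appears most frequently (3 times).
Step 3: Mode = 88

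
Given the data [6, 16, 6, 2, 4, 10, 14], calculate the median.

6

Step 1: Sort the data in ascending order: [2, 4, 6, 6, 10, 14, 16]
Step 2: The number of values is n = 7.
Step 3: Since n is odd, the median is the middle value at position 4: 6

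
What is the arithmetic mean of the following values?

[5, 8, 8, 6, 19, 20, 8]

10.5714

Step 1: Sum all values: 5 + 8 + 8 + 6 + 19 + 20 + 8 = 74
Step 2: Count the number of values: n = 7
Step 3: Mean = sum / n = 74 / 7 = 10.5714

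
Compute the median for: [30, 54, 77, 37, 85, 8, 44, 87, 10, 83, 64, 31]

49

Step 1: Sort the data in ascending order: [8, 10, 30, 31, 37, 44, 54, 64, 77, 83, 85, 87]
Step 2: The number of values is n = 12.
Step 3: Since n is even, the median is the average of positions 6 and 7:
  Median = (44 + 54) / 2 = 49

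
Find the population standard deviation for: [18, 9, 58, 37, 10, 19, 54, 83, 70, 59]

25.2905

Step 1: Compute the mean: 41.7
Step 2: Sum of squared deviations from the mean: 6396.1
Step 3: Population variance = 6396.1 / 10 = 639.61
Step 4: Standard deviation = sqrt(639.61) = 25.2905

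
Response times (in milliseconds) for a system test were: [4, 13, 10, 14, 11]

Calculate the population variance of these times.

12.24

Step 1: Compute the mean: (4 + 13 + 10 + 14 + 11) / 5 = 10.4
Step 2: Compute squared deviations from the mean:
  (4 - 10.4)^2 = 40.96
  (13 - 10.4)^2 = 6.76
  (10 - 10.4)^2 = 0.16
  (14 - 10.4)^2 = 12.96
  (11 - 10.4)^2 = 0.36
Step 3: Sum of squared deviations = 61.2
Step 4: Population variance = 61.2 / 5 = 12.24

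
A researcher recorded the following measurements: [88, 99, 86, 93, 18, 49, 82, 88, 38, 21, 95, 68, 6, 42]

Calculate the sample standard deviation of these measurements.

32.4384

Step 1: Compute the mean: 62.3571
Step 2: Sum of squared deviations from the mean: 13679.2143
Step 3: Sample variance = 13679.2143 / 13 = 1052.2473
Step 4: Standard deviation = sqrt(1052.2473) = 32.4384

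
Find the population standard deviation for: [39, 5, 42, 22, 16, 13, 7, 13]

13.0186

Step 1: Compute the mean: 19.625
Step 2: Sum of squared deviations from the mean: 1355.875
Step 3: Population variance = 1355.875 / 8 = 169.4844
Step 4: Standard deviation = sqrt(169.4844) = 13.0186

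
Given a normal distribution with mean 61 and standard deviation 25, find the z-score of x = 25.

-1.44

Step 1: Recall the z-score formula: z = (x - mu) / sigma
Step 2: Substitute values: z = (25 - 61) / 25
Step 3: z = -36 / 25 = -1.44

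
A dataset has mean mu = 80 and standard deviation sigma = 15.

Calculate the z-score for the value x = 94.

0.9333

Step 1: Recall the z-score formula: z = (x - mu) / sigma
Step 2: Substitute values: z = (94 - 80) / 15
Step 3: z = 14 / 15 = 0.9333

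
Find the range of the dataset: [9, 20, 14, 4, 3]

17

Step 1: Identify the maximum value: max = 20
Step 2: Identify the minimum value: min = 3
Step 3: Range = max - min = 20 - 3 = 17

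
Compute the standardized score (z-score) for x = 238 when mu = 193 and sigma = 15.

3

Step 1: Recall the z-score formula: z = (x - mu) / sigma
Step 2: Substitute values: z = (238 - 193) / 15
Step 3: z = 45 / 15 = 3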